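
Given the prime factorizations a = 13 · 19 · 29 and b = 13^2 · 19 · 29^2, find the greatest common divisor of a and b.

min exponent per shared prime: 13 · 19 · 29 = 7163

7163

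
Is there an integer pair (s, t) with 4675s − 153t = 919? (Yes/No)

By Bézout, 4675s − 153t = 919 has integer solutions iff gcd(4675, 153) | 919.
Euclid: 4675 = 30·153 + 85; 153 = 1·85 + 68; 85 = 1·68 + 17; 68 = 4·17 + 0. gcd = 17; 919 mod 17 = 1. No.

No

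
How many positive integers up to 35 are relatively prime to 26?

Prime factors of 26: 2, 13. Count integers ≤ 35 divisible by none of them.
By inclusion–exclusion: 35 − ⌊35/2⌋ − ⌊35/13⌋ + ⌊35/26⌋ = 17.

17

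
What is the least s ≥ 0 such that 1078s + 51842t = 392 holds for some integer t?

337

gcd(1078, 51842) = 98 (Euclid: 51842 = 48·1078 + 98; 1078 = 11·98 + 0), and 98 | 392.
Extended Euclid: 1078·(-48) + 51842·(1) = 98. Scale by 4: s₀ = -192.
General solution s = s₀ + 529k; reducing mod 529 gives s = 337 (and t = -7).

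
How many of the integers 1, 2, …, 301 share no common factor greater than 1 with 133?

245

Prime factors of 133: 7, 19. Count integers ≤ 301 divisible by none of them.
By inclusion–exclusion: 301 − ⌊301/7⌋ − ⌊301/19⌋ + ⌊301/133⌋ = 245.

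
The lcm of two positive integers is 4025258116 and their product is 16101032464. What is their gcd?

4

From gcd × lcm = pq: gcd = 16101032464 / 4025258116 = 4.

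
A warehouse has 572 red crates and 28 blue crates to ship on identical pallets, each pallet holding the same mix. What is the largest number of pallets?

572 = 2² · 11 · 13
28 = 2² · 7
Common: 2² = 4

4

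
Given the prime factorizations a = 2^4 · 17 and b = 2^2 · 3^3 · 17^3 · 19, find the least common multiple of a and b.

40325904

max exponent per prime: 2^4 · 3^3 · 17^3 · 19 = 40325904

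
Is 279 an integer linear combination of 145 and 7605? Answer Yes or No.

No

By Bézout, 145u + 7605v = 279 has integer solutions iff gcd(145, 7605) | 279.
Euclid: 7605 = 52·145 + 65; 145 = 2·65 + 15; 65 = 4·15 + 5; 15 = 3·5 + 0. gcd = 5; 279 mod 5 = 4. No.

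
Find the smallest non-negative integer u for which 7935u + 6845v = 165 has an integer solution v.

1074

Reduce mod 6845: 7935u ≡ 165 (mod 6845). With g = gcd(7935, 6845) = 5 dividing 165, divide through: 1587u ≡ 33 (mod 1369).
Since gcd(1587, 1369) = 1, u ≡ 33·(1587)⁻¹ ≡ 1074 (mod 1369). Smallest non-negative: 1074.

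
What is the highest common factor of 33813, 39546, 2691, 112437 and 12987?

gcd(33813, 39546): 39546 = 1·33813 + 5733; 33813 = 5·5733 + 5148; 5733 = 1·5148 + 585; 5148 = 8·585 + 468; 585 = 1·468 + 117; 468 = 4·117 + 0 → 117
gcd(117, 2691): 2691 = 23·117 + 0 → 117
gcd(117, 112437): 112437 = 961·117 + 0 → 117
gcd(117, 12987): 12987 = 111·117 + 0 → 117

117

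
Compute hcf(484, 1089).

121

484 = 2² · 11²
1089 = 3² · 11²
Common: 11² = 121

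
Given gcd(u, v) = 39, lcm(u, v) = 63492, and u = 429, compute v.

u·v = gcd·lcm = 39·63492 = 2476188, so v = 2476188/429 = 5772.

5772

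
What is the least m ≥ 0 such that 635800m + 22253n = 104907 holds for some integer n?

Euclid: 635800 = 28·22253 + 12716; 22253 = 1·12716 + 9537; 12716 = 1·9537 + 3179; 9537 = 3·3179 + 0 → gcd = 3179; 104907 = 3179·33.
Back-substitution yields 635800·(2) + 22253·(-57) = 3179, so one solution is m = 2·33 = 66, n = -57·33 = -1881.
Solutions in m differ by 22253/3179 = 7; the one in [0, 7) is 66 mod 7 = 3.

3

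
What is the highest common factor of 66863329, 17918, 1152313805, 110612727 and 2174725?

gcd(66863329, 17918): 66863329 = 3731·17918 + 11271; 17918 = 1·11271 + 6647; 11271 = 1·6647 + 4624; 6647 = 1·4624 + 2023; 4624 = 2·2023 + 578; 2023 = 3·578 + 289; 578 = 2·289 + 0 → 289
gcd(289, 1152313805): 1152313805 = 3987245·289 + 0 → 289
gcd(289, 110612727): 110612727 = 382743·289 + 0 → 289
gcd(289, 2174725): 2174725 = 7525·289 + 0 → 289

289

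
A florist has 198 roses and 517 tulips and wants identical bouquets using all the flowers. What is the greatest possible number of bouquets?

11

198 = 2 · 3² · 11
517 = 11 · 47
Common: 11 = 11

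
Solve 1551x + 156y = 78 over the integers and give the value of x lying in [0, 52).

gcd(1551, 156) = 3 (Euclid: 1551 = 9·156 + 147; 156 = 1·147 + 9; 147 = 16·9 + 3; 9 = 3·3 + 0), and 3 | 78.
Extended Euclid: 1551·(17) + 156·(-169) = 3. Scale by 26: x₀ = 442.
General solution x = x₀ + 52t; reducing mod 52 gives x = 26 (and y = -258).

26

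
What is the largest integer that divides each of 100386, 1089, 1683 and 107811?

99

gcd(100386, 1089): 100386 = 92·1089 + 198; 1089 = 5·198 + 99; 198 = 2·99 + 0 → 99
gcd(99, 1683): 1683 = 17·99 + 0 → 99
gcd(99, 107811): 107811 = 1089·99 + 0 → 99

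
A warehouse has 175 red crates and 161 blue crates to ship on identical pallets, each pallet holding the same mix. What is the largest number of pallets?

175 = 5² · 7
161 = 7 · 23
Common: 7 = 7

7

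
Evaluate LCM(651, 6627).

651 = 3 · 7 · 31; 6627 = 3 · 47²
max exponents: 3 · 7 · 31 · 47² = 1438059

1438059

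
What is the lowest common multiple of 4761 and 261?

4761 = 3² · 23²; 261 = 3² · 29
max exponents: 3² · 23² · 29 = 138069

138069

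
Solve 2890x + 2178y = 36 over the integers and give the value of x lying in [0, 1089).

153

Reduce mod 2178: 2890x ≡ 36 (mod 2178). With g = gcd(2890, 2178) = 2 dividing 36, divide through: 1445x ≡ 18 (mod 1089).
Since gcd(1445, 1089) = 1, x ≡ 18·(1445)⁻¹ ≡ 153 (mod 1089). Smallest non-negative: 153.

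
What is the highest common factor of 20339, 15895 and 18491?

11

gcd(20339, 15895): 20339 = 1·15895 + 4444; 15895 = 3·4444 + 2563; 4444 = 1·2563 + 1881; 2563 = 1·1881 + 682; 1881 = 2·682 + 517; 682 = 1·517 + 165; 517 = 3·165 + 22; 165 = 7·22 + 11; 22 = 2·11 + 0 → 11
gcd(11, 18491): 18491 = 1681·11 + 0 → 11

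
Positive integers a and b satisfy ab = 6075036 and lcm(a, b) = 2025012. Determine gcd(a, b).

3

gcd·lcm = product, so gcd = 6075036/2025012 = 3.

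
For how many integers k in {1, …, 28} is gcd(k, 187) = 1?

Prime factors of 187: 11, 17. Count integers ≤ 28 divisible by none of them.
By inclusion–exclusion: 28 − ⌊28/11⌋ − ⌊28/17⌋ + ⌊28/187⌋ = 25.

25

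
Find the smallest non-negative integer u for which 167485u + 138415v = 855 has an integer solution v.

300

Euclid: 167485 = 1·138415 + 29070; 138415 = 4·29070 + 22135; 29070 = 1·22135 + 6935; 22135 = 3·6935 + 1330; 6935 = 5·1330 + 285; 1330 = 4·285 + 190; 285 = 1·190 + 95; 190 = 2·95 + 0 → gcd = 95; 855 = 95·9.
Back-substitution yields 167485·(519) + 138415·(-628) = 95, so one solution is u = 519·9 = 4671, v = -628·9 = -5652.
Solutions in u differ by 138415/95 = 1457; the one in [0, 1457) is 4671 mod 1457 = 300.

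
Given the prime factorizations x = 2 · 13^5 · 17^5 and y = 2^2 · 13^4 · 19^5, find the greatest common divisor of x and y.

57122

min exponent per shared prime: 2 · 13^4 = 57122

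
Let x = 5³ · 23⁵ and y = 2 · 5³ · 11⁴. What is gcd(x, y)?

125

min exponent per shared prime: 5³ = 125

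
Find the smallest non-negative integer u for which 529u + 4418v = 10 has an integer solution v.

3800

gcd(529, 4418) = 1 (Euclid: 4418 = 8·529 + 186; 529 = 2·186 + 157; 186 = 1·157 + 29; 157 = 5·29 + 12; 29 = 2·12 + 5; 12 = 2·5 + 2; 5 = 2·2 + 1; 2 = 2·1 + 0), and 1 | 10.
Extended Euclid: 529·(-1829) + 4418·(219) = 1. Scale by 10: u₀ = -18290.
General solution u = u₀ + 4418t; reducing mod 4418 gives u = 3800 (and v = -455).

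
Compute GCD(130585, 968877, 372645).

gcd(130585, 968877): 968877 = 7·130585 + 54782; 130585 = 2·54782 + 21021; 54782 = 2·21021 + 12740; 21021 = 1·12740 + 8281; 12740 = 1·8281 + 4459; 8281 = 1·4459 + 3822; 4459 = 1·3822 + 637; 3822 = 6·637 + 0 → 637
gcd(637, 372645): 372645 = 585·637 + 0 → 637

637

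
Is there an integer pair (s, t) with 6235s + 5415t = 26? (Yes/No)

No

gcd(6235, 5415): 6235 = 1·5415 + 820; 5415 = 6·820 + 495; 820 = 1·495 + 325; 495 = 1·325 + 170; 325 = 1·170 + 155; 170 = 1·155 + 15; 155 = 10·15 + 5; 15 = 3·5 + 0 → 5
5 does not divide 26, so a solution does not exist.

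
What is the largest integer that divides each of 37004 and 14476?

44

37004 = 2² · 11 · 29²
14476 = 2² · 7 · 11 · 47
Common: 2² · 11 = 44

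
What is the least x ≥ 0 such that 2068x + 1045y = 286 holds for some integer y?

gcd(2068, 1045) = 11 (Euclid: 2068 = 1·1045 + 1023; 1045 = 1·1023 + 22; 1023 = 46·22 + 11; 22 = 2·11 + 0), and 11 | 286.
Extended Euclid: 2068·(47) + 1045·(-93) = 11. Scale by 26: x₀ = 1222.
General solution x = x₀ + 95t; reducing mod 95 gives x = 82 (and y = -162).

82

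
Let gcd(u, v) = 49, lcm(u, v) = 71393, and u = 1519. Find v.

Using uv = gcd(u,v)·lcm(u,v) = 49·71393 = 3498257, we get v = 3498257/1519 = 2303.

2303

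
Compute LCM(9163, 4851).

82467

gcd first: 9163 = 1·4851 + 4312; 4851 = 1·4312 + 539; 4312 = 8·539 + 0 → gcd = 539
lcm = 9163·4851/gcd = 44449713/539 = 82467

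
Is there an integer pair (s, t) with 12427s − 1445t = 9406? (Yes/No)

No

By Bézout, 12427s − 1445t = 9406 has integer solutions iff gcd(12427, 1445) | 9406.
Euclid: 12427 = 8·1445 + 867; 1445 = 1·867 + 578; 867 = 1·578 + 289; 578 = 2·289 + 0. gcd = 289; 9406 mod 289 = 158. No.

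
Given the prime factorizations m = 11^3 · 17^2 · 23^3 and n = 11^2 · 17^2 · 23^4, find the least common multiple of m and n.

107643359219

max exponent per prime: 11^3 · 17^2 · 23^4 = 107643359219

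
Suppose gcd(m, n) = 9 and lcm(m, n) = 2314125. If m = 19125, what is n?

1089

m·n = gcd·lcm = 9·2314125 = 20827125, so n = 20827125/19125 = 1089.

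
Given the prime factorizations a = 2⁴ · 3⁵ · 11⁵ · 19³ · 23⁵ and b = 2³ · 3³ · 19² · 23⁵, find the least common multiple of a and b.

max exponent per prime: 2⁴ · 3⁵ · 11⁵ · 19³ · 23⁵ = 27643285870584213456

27643285870584213456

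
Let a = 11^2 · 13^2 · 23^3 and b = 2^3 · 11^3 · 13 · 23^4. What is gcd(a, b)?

19138691

min exponent per shared prime: 11^2 · 13 · 23^3 = 19138691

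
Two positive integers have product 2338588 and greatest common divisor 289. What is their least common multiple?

8092

Since gcd(a,b)·lcm(a,b) = ab, lcm = 2338588/289 = 8092.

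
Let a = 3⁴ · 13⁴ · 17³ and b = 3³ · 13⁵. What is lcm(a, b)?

147757163229

max exponent per prime: 3⁴ · 13⁵ · 17³ = 147757163229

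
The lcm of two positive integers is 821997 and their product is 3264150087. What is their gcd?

3971

From gcd × lcm = mn: gcd = 3264150087 / 821997 = 3971.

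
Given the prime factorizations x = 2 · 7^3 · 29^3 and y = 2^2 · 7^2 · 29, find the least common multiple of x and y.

33461708

max exponent per prime: 2^2 · 7^3 · 29^3 = 33461708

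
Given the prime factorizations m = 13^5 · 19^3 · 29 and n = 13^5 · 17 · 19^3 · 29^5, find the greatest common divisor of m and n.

73854261923

min exponent per shared prime: 13^5 · 19^3 · 29 = 73854261923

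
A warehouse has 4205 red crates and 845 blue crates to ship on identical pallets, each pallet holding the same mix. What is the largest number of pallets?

5

4205 = 5 · 29²
845 = 5 · 13²
Common: 5 = 5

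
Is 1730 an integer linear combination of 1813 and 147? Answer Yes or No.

gcd(1813, 147): 1813 = 12·147 + 49; 147 = 3·49 + 0 → 49
49 does not divide 1730, so a solution does not exist.

No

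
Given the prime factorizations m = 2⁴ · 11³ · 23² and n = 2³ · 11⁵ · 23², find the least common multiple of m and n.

1363135664

max exponent per prime: 2⁴ · 11⁵ · 23² = 1363135664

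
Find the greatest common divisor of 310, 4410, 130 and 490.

10

gcd(310, 4410): 4410 = 14·310 + 70; 310 = 4·70 + 30; 70 = 2·30 + 10; 30 = 3·10 + 0 → 10
gcd(10, 130): 130 = 13·10 + 0 → 10
gcd(10, 490): 490 = 49·10 + 0 → 10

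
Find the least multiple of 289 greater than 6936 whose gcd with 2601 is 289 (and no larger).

7225

2601 = 289·9. Any k with gcd(k, 2601) = 289 is a multiple of 289, say 289s, with s coprime to 9.
Need s > 6936/289, so s ≥ 25. First s ≥ 25 with gcd(s, 9) = 1 is s = 25. Thus k = 289·25 = 7225.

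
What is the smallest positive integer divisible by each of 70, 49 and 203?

14210

70 = 2 · 5 · 7; 49 = 7²; 203 = 7 · 29
lcm takes max exponent of each prime: 2 · 5 · 7² · 29 = 14210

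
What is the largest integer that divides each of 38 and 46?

Euclid: 46 = 1·38 + 8; 38 = 4·8 + 6; 8 = 1·6 + 2; 6 = 3·2 + 0. Last nonzero remainder: 2.

2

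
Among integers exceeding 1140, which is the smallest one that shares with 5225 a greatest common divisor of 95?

gcd(m, 5225) = 95 forces 95 | m; write m = 95s. Then gcd(95s, 95·55) = 95·gcd(s, 55), so need gcd(s, 55) = 1.
95s > 1140 gives s ≥ 13. The least s ≥ 13 coprime to 55 is 13, so m = 95·13 = 1235.

1235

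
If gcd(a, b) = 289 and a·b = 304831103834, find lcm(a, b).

Since gcd(a,b)·lcm(a,b) = ab, lcm = 304831103834/289 = 1054778906.

1054778906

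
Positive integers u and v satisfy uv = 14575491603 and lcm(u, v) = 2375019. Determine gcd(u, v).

From gcd × lcm = uv: gcd = 14575491603 / 2375019 = 6137.

6137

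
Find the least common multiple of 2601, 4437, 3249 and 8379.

lcm(2601, 4437) = 2601·4437/gcd = 11540637/153 = 75429
lcm(75429, 3249) = 75429·3249/gcd = 245068821/9 = 27229869
lcm(27229869, 8379) = 27229869·8379/gcd = 228159072351/171 = 1334263581

1334263581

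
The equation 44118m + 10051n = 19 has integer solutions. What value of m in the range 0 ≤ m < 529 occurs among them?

Euclid: 44118 = 4·10051 + 3914; 10051 = 2·3914 + 2223; 3914 = 1·2223 + 1691; 2223 = 1·1691 + 532; 1691 = 3·532 + 95; 532 = 5·95 + 57; 95 = 1·57 + 38; 57 = 1·38 + 19; 38 = 2·19 + 0 → gcd = 19; 19 = 19·1.
Back-substitution yields 44118·(-208) + 10051·(913) = 19, so one solution is m = -208·1 = -208, n = 913·1 = 913.
Solutions in m differ by 10051/19 = 529; the one in [0, 529) is -208 mod 529 = 321.

321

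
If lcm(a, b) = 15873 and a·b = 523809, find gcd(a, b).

33

From gcd × lcm = ab: gcd = 523809 / 15873 = 33.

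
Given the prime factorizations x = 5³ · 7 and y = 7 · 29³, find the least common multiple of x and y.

max exponent per prime: 5³ · 7 · 29³ = 21340375

21340375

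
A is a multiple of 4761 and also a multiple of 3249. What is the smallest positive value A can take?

4761 = 3² · 23²; 3249 = 3² · 19²
max exponents: 3² · 19² · 23² = 1718721

1718721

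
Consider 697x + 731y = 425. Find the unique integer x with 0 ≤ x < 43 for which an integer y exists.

Euclid: 731 = 1·697 + 34; 697 = 20·34 + 17; 34 = 2·17 + 0 → gcd = 17; 425 = 17·25.
Back-substitution yields 697·(21) + 731·(-20) = 17, so one solution is x = 21·25 = 525, y = -20·25 = -500.
Solutions in x differ by 731/17 = 43; the one in [0, 43) is 525 mod 43 = 9.

9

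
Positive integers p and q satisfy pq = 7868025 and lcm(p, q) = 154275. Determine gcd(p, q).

From gcd × lcm = pq: gcd = 7868025 / 154275 = 51.

51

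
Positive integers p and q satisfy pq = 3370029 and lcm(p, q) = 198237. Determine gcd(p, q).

From gcd × lcm = pq: gcd = 3370029 / 198237 = 17.

17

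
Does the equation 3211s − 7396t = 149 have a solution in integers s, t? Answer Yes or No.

By Bézout, 3211s − 7396t = 149 has integer solutions iff gcd(3211, 7396) | 149.
Euclid: 7396 = 2·3211 + 974; 3211 = 3·974 + 289; 974 = 3·289 + 107; 289 = 2·107 + 75; 107 = 1·75 + 32; 75 = 2·32 + 11; 32 = 2·11 + 10; 11 = 1·10 + 1; 10 = 10·1 + 0. gcd = 1; 149 mod 1 = 0. Yes.

Yes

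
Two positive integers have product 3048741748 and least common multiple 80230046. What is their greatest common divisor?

38

gcd·lcm = product, so gcd = 3048741748/80230046 = 38.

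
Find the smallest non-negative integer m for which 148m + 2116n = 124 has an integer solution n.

201

Reduce mod 2116: 148m ≡ 124 (mod 2116). With g = gcd(148, 2116) = 4 dividing 124, divide through: 37m ≡ 31 (mod 529).
Since gcd(37, 529) = 1, m ≡ 31·(37)⁻¹ ≡ 201 (mod 529). Smallest non-negative: 201.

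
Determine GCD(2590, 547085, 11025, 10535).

35

gcd(2590, 547085): 547085 = 211·2590 + 595; 2590 = 4·595 + 210; 595 = 2·210 + 175; 210 = 1·175 + 35; 175 = 5·35 + 0 → 35
gcd(35, 11025): 11025 = 315·35 + 0 → 35
gcd(35, 10535): 10535 = 301·35 + 0 → 35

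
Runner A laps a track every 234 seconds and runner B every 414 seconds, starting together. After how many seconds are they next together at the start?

gcd first: 414 = 1·234 + 180; 234 = 1·180 + 54; 180 = 3·54 + 18; 54 = 3·18 + 0 → gcd = 18
lcm = 234·414/gcd = 96876/18 = 5382

5382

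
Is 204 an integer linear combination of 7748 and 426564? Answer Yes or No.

By Bézout, 7748u + 426564v = 204 has integer solutions iff gcd(7748, 426564) | 204.
Euclid: 426564 = 55·7748 + 424; 7748 = 18·424 + 116; 424 = 3·116 + 76; 116 = 1·76 + 40; 76 = 1·40 + 36; 40 = 1·36 + 4; 36 = 9·4 + 0. gcd = 4; 204 mod 4 = 0. Yes.

Yes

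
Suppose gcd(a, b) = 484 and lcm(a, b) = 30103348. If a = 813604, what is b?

17908

Using ab = gcd(a,b)·lcm(a,b) = 484·30103348 = 14570020432, we get b = 14570020432/813604 = 17908.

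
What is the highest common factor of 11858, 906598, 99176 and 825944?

98

11858 = 2 · 7² · 11²; 906598 = 2 · 7² · 11 · 29²; 99176 = 2³ · 7² · 11 · 23; 825944 = 2³ · 7⁴ · 43
gcd takes min exponent of each prime: 2 · 7² = 98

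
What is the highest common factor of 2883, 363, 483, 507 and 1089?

3

gcd(2883, 363): 2883 = 7·363 + 342; 363 = 1·342 + 21; 342 = 16·21 + 6; 21 = 3·6 + 3; 6 = 2·3 + 0 → 3
gcd(3, 483): 483 = 161·3 + 0 → 3
gcd(3, 507): 507 = 169·3 + 0 → 3
gcd(3, 1089): 1089 = 363·3 + 0 → 3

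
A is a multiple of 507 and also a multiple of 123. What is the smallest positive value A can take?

gcd first: 507 = 4·123 + 15; 123 = 8·15 + 3; 15 = 5·3 + 0 → gcd = 3
lcm = 507·123/gcd = 62361/3 = 20787

20787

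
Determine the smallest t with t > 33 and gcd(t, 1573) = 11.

Multiples of 11 above 33: 11·4, 11·5, … . Need the cofactor coprime to 1573/11 = 143.
Checking s = 4, 5, … the first with gcd(s, 143) = 1 is s = 4, giving 44.

44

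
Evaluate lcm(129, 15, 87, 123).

766905

129 = 3 · 43; 15 = 3 · 5; 87 = 3 · 29; 123 = 3 · 41
lcm takes max exponent of each prime: 3 · 5 · 29 · 41 · 43 = 766905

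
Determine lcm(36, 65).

gcd first: 65 = 1·36 + 29; 36 = 1·29 + 7; 29 = 4·7 + 1; 7 = 7·1 + 0 → gcd = 1
lcm = 36·65/gcd = 2340/1 = 2340

2340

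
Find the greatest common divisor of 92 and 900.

Euclid: 900 = 9·92 + 72; 92 = 1·72 + 20; 72 = 3·20 + 12; 20 = 1·12 + 8; 12 = 1·8 + 4; 8 = 2·4 + 0. Last nonzero remainder: 4.

4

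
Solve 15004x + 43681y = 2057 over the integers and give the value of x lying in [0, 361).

300

Reduce mod 43681: 15004x ≡ 2057 (mod 43681). With g = gcd(15004, 43681) = 121 dividing 2057, divide through: 124x ≡ 17 (mod 361).
Since gcd(124, 361) = 1, x ≡ 17·(124)⁻¹ ≡ 300 (mod 361). Smallest non-negative: 300.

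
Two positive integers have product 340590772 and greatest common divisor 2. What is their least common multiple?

170295386

gcd·lcm = product, so lcm = 340590772/2 = 170295386.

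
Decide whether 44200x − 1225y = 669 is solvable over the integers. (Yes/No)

By Bézout, 44200x − 1225y = 669 has integer solutions iff gcd(44200, 1225) | 669.
Euclid: 44200 = 36·1225 + 100; 1225 = 12·100 + 25; 100 = 4·25 + 0. gcd = 25; 669 mod 25 = 19. No.

No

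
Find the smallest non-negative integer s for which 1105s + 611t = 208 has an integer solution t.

Euclid: 1105 = 1·611 + 494; 611 = 1·494 + 117; 494 = 4·117 + 26; 117 = 4·26 + 13; 26 = 2·13 + 0 → gcd = 13; 208 = 13·16.
Back-substitution yields 1105·(-21) + 611·(38) = 13, so one solution is s = -21·16 = -336, t = 38·16 = 608.
Solutions in s differ by 611/13 = 47; the one in [0, 47) is -336 mod 47 = 40.

40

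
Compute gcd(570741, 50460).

3

570741 = 3 · 17 · 19² · 31
50460 = 2² · 3 · 5 · 29²
Common: 3 = 3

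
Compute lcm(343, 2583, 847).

lcm(343, 2583) = 343·2583/gcd = 885969/7 = 126567
lcm(126567, 847) = 126567·847/gcd = 107202249/7 = 15314607

15314607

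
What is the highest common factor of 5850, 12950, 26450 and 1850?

50

gcd(5850, 12950): 12950 = 2·5850 + 1250; 5850 = 4·1250 + 850; 1250 = 1·850 + 400; 850 = 2·400 + 50; 400 = 8·50 + 0 → 50
gcd(50, 26450): 26450 = 529·50 + 0 → 50
gcd(50, 1850): 1850 = 37·50 + 0 → 50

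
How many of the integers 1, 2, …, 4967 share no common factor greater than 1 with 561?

2834

561 = 3·11·17. Inclusion–exclusion on these primes:
4967 − ⌊4967/3⌋ − ⌊4967/11⌋ − ⌊4967/17⌋ + ⌊4967/33⌋ + ⌊4967/51⌋ + ⌊4967/187⌋ − ⌊4967/561⌋ = 2834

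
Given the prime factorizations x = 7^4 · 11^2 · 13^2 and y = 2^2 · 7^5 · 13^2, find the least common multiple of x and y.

1374745372

max exponent per prime: 2^2 · 7^5 · 11^2 · 13^2 = 1374745372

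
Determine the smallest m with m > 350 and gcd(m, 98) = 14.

gcd(m, 98) = 14 forces 14 | m; write m = 14s. Then gcd(14s, 14·7) = 14·gcd(s, 7), so need gcd(s, 7) = 1.
14s > 350 gives s ≥ 26. The least s ≥ 26 coprime to 7 is 26, so m = 14·26 = 364.

364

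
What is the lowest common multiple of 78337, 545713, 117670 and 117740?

78337 = 7 · 19² · 31; 545713 = 7³ · 37 · 43; 117670 = 2 · 5 · 7 · 41²; 117740 = 2² · 5 · 7 · 29²
lcm takes max exponent of each prime: 2² · 5 · 7³ · 19² · 29² · 31 · 37 · 41² · 43 = 172673980421298860

172673980421298860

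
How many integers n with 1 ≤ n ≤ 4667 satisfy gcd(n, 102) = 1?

1465

102 = 2·3·17. Inclusion–exclusion on these primes:
4667 − ⌊4667/2⌋ − ⌊4667/3⌋ − ⌊4667/17⌋ + ⌊4667/6⌋ + ⌊4667/34⌋ + ⌊4667/51⌋ − ⌊4667/102⌋ = 1465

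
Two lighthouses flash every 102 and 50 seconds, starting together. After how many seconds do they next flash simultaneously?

2550

gcd first: 102 = 2·50 + 2; 50 = 25·2 + 0 → gcd = 2
lcm = 102·50/gcd = 5100/2 = 2550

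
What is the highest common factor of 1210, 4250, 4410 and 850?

gcd(1210, 4250): 4250 = 3·1210 + 620; 1210 = 1·620 + 590; 620 = 1·590 + 30; 590 = 19·30 + 20; 30 = 1·20 + 10; 20 = 2·10 + 0 → 10
gcd(10, 4410): 4410 = 441·10 + 0 → 10
gcd(10, 850): 850 = 85·10 + 0 → 10

10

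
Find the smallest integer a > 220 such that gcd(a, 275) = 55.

330

275 = 55·5. Any a with gcd(a, 275) = 55 is a multiple of 55, say 55s, with s coprime to 5.
Need s > 220/55, so s ≥ 5. First s ≥ 5 with gcd(s, 5) = 1 is s = 6. Thus a = 55·6 = 330.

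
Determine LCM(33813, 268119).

33813 = 3² · 13 · 17²; 268119 = 3² · 31³
max exponents: 3² · 13 · 17² · 31³ = 1007323083

1007323083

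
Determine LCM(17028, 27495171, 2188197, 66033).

17028 = 2² · 3² · 11 · 43; 27495171 = 3² · 11 · 17² · 31²; 2188197 = 3² · 11 · 23 · 31²; 66033 = 3² · 11 · 23 · 29
lcm takes max exponent of each prime: 2² · 3² · 11 · 17² · 23 · 29 · 31² · 43 = 3154355997804

3154355997804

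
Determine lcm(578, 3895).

2251310

gcd first: 3895 = 6·578 + 427; 578 = 1·427 + 151; 427 = 2·151 + 125; 151 = 1·125 + 26; 125 = 4·26 + 21; 26 = 1·21 + 5; 21 = 4·5 + 1; 5 = 5·1 + 0 → gcd = 1
lcm = 578·3895/gcd = 2251310/1 = 2251310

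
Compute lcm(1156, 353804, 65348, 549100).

2745545575300

lcm(1156, 353804) = 1156·353804/gcd = 408997424/68 = 6014668
lcm(6014668, 65348) = 6014668·65348/gcd = 393046524464/68 = 5780095948
lcm(5780095948, 549100) = 5780095948·549100/gcd = 3173850685046800/1156 = 2745545575300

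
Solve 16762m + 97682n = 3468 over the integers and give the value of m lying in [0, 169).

41

Euclid: 97682 = 5·16762 + 13872; 16762 = 1·13872 + 2890; 13872 = 4·2890 + 2312; 2890 = 1·2312 + 578; 2312 = 4·578 + 0 → gcd = 578; 3468 = 578·6.
Back-substitution yields 16762·(35) + 97682·(-6) = 578, so one solution is m = 35·6 = 210, n = -6·6 = -36.
Solutions in m differ by 97682/578 = 169; the one in [0, 169) is 210 mod 169 = 41.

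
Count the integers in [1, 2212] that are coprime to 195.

1089

195 = 3·5·13. Inclusion–exclusion on these primes:
2212 − ⌊2212/3⌋ − ⌊2212/5⌋ − ⌊2212/13⌋ + ⌊2212/15⌋ + ⌊2212/39⌋ + ⌊2212/65⌋ − ⌊2212/195⌋ = 1089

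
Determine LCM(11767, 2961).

gcd first: 11767 = 3·2961 + 2884; 2961 = 1·2884 + 77; 2884 = 37·77 + 35; 77 = 2·35 + 7; 35 = 5·7 + 0 → gcd = 7
lcm = 11767·2961/gcd = 34842087/7 = 4977441

4977441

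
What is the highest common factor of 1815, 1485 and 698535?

15

1815 = 3 · 5 · 11²; 1485 = 3³ · 5 · 11; 698535 = 3² · 5 · 19² · 43
gcd takes min exponent of each prime: 3 · 5 = 15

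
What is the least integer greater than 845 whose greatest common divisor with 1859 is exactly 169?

gcd(k, 1859) = 169 forces 169 | k; write k = 169s. Then gcd(169s, 169·11) = 169·gcd(s, 11), so need gcd(s, 11) = 1.
169s > 845 gives s ≥ 6. The least s ≥ 6 coprime to 11 is 6, so k = 169·6 = 1014.

1014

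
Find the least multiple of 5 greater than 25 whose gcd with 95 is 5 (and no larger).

30

Multiples of 5 above 25: 5·6, 5·7, … . Need the cofactor coprime to 95/5 = 19.
Checking s = 6, 7, … the first with gcd(s, 19) = 1 is s = 6, giving 30.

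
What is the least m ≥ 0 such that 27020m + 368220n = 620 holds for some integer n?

11311

Euclid: 368220 = 13·27020 + 16960; 27020 = 1·16960 + 10060; 16960 = 1·10060 + 6900; 10060 = 1·6900 + 3160; 6900 = 2·3160 + 580; 3160 = 5·580 + 260; 580 = 2·260 + 60; 260 = 4·60 + 20; 60 = 3·20 + 0 → gcd = 20; 620 = 20·31.
Back-substitution yields 27020·(5710) + 368220·(-419) = 20, so one solution is m = 5710·31 = 177010, n = -419·31 = -12989.
Solutions in m differ by 368220/20 = 18411; the one in [0, 18411) is 177010 mod 18411 = 11311.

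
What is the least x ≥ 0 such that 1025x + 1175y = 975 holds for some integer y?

17

Euclid: 1175 = 1·1025 + 150; 1025 = 6·150 + 125; 150 = 1·125 + 25; 125 = 5·25 + 0 → gcd = 25; 975 = 25·39.
Back-substitution yields 1025·(-8) + 1175·(7) = 25, so one solution is x = -8·39 = -312, y = 7·39 = 273.
Solutions in x differ by 1175/25 = 47; the one in [0, 47) is -312 mod 47 = 17.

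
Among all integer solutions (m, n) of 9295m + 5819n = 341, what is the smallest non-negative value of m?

gcd(9295, 5819) = 11 (Euclid: 9295 = 1·5819 + 3476; 5819 = 1·3476 + 2343; 3476 = 1·2343 + 1133; 2343 = 2·1133 + 77; 1133 = 14·77 + 55; 77 = 1·55 + 22; 55 = 2·22 + 11; 22 = 2·11 + 0), and 11 | 341.
Extended Euclid: 9295·(226) + 5819·(-361) = 11. Scale by 31: m₀ = 7006.
General solution m = m₀ + 529t; reducing mod 529 gives m = 129 (and n = -206).

129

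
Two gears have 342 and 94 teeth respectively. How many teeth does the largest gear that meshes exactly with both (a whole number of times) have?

342 = 2 · 3² · 19
94 = 2 · 47
Common: 2 = 2

2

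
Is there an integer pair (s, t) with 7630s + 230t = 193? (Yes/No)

No

By Bézout, 7630s + 230t = 193 has integer solutions iff gcd(7630, 230) | 193.
Euclid: 7630 = 33·230 + 40; 230 = 5·40 + 30; 40 = 1·30 + 10; 30 = 3·10 + 0. gcd = 10; 193 mod 10 = 3. No.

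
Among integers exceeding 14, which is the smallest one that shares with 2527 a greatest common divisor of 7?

21

2527 = 7·361. Any t with gcd(t, 2527) = 7 is a multiple of 7, say 7s, with s coprime to 361.
Need s > 14/7, so s ≥ 3. First s ≥ 3 with gcd(s, 361) = 1 is s = 3. Thus t = 7·3 = 21.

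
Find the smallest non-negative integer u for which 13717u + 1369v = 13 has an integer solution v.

gcd(13717, 1369) = 1 (Euclid: 13717 = 10·1369 + 27; 1369 = 50·27 + 19; 27 = 1·19 + 8; 19 = 2·8 + 3; 8 = 2·3 + 2; 3 = 1·2 + 1; 2 = 2·1 + 0), and 1 | 13.
Extended Euclid: 13717·(-507) + 1369·(5080) = 1. Scale by 13: u₀ = -6591.
General solution u = u₀ + 1369t; reducing mod 1369 gives u = 254 (and v = -2545).

254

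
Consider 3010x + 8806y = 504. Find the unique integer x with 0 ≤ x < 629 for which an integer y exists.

164

Euclid: 8806 = 2·3010 + 2786; 3010 = 1·2786 + 224; 2786 = 12·224 + 98; 224 = 2·98 + 28; 98 = 3·28 + 14; 28 = 2·14 + 0 → gcd = 14; 504 = 14·36.
Back-substitution yields 3010·(-275) + 8806·(94) = 14, so one solution is x = -275·36 = -9900, y = 94·36 = 3384.
Solutions in x differ by 8806/14 = 629; the one in [0, 629) is -9900 mod 629 = 164.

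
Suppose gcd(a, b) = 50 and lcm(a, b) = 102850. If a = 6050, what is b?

a·b = gcd·lcm = 50·102850 = 5142500, so b = 5142500/6050 = 850.

850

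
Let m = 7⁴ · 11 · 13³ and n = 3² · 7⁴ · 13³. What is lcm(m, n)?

max exponent per prime: 3² · 7⁴ · 11 · 13³ = 522224703

522224703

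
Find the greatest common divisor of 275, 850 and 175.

25

275 = 5² · 11; 850 = 2 · 5² · 17; 175 = 5² · 7
gcd takes min exponent of each prime: 5² = 25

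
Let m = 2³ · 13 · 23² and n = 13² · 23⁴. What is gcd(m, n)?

min exponent per shared prime: 13 · 23² = 6877

6877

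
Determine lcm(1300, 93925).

1300 = 2² · 5² · 13; 93925 = 5² · 13 · 17²
max exponents: 2² · 5² · 13 · 17² = 375700

375700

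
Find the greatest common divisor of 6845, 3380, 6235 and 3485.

5

gcd(6845, 3380): 6845 = 2·3380 + 85; 3380 = 39·85 + 65; 85 = 1·65 + 20; 65 = 3·20 + 5; 20 = 4·5 + 0 → 5
gcd(5, 6235): 6235 = 1247·5 + 0 → 5
gcd(5, 3485): 3485 = 697·5 + 0 → 5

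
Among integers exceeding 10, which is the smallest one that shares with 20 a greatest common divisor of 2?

14

gcd(k, 20) = 2 forces 2 | k; write k = 2s. Then gcd(2s, 2·10) = 2·gcd(s, 10), so need gcd(s, 10) = 1.
2s > 10 gives s ≥ 6. The least s ≥ 6 coprime to 10 is 7, so k = 2·7 = 14.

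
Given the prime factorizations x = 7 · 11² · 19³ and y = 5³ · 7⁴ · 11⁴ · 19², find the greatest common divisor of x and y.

min exponent per shared prime: 7 · 11² · 19² = 305767

305767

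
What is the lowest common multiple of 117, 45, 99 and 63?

lcm(117, 45) = 117·45/gcd = 5265/9 = 585
lcm(585, 99) = 585·99/gcd = 57915/9 = 6435
lcm(6435, 63) = 6435·63/gcd = 405405/9 = 45045

45045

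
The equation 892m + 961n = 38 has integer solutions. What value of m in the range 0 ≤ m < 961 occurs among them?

Reduce mod 961: 892m ≡ 38 (mod 961). With g = gcd(892, 961) = 1 dividing 38, divide through: 892m ≡ 38 (mod 961).
Since gcd(892, 961) = 1, m ≡ 38·(892)⁻¹ ≡ 278 (mod 961). Smallest non-negative: 278.

278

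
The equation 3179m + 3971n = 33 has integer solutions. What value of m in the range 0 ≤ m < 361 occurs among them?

15

Reduce mod 3971: 3179m ≡ 33 (mod 3971). With g = gcd(3179, 3971) = 11 dividing 33, divide through: 289m ≡ 3 (mod 361).
Since gcd(289, 361) = 1, m ≡ 3·(289)⁻¹ ≡ 15 (mod 361). Smallest non-negative: 15.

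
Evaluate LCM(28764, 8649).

28764 = 2² · 3² · 17 · 47; 8649 = 3² · 31²
max exponents: 2² · 3² · 17 · 31² · 47 = 27642204

27642204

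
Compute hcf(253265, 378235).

253265 = 5 · 37³
378235 = 5 · 11 · 13 · 23²
Common: 5 = 5

5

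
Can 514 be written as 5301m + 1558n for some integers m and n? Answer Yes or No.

No

By Bézout, 5301m + 1558n = 514 has integer solutions iff gcd(5301, 1558) | 514.
Euclid: 5301 = 3·1558 + 627; 1558 = 2·627 + 304; 627 = 2·304 + 19; 304 = 16·19 + 0. gcd = 19; 514 mod 19 = 1. No.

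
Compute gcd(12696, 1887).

12696 = 2³ · 3 · 23²
1887 = 3 · 17 · 37
Common: 3 = 3

3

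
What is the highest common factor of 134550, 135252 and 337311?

gcd(134550, 135252): 135252 = 1·134550 + 702; 134550 = 191·702 + 468; 702 = 1·468 + 234; 468 = 2·234 + 0 → 234
gcd(234, 337311): 337311 = 1441·234 + 117; 234 = 2·117 + 0 → 117

117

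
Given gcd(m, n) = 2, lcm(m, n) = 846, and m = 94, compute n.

Using mn = gcd(m,n)·lcm(m,n) = 2·846 = 1692, we get n = 1692/94 = 18.

18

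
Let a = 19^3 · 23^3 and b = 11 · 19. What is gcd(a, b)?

min exponent per shared prime: 19 = 19

19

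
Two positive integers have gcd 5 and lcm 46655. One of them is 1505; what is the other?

155

u·v = gcd·lcm = 5·46655 = 233275, so v = 233275/1505 = 155.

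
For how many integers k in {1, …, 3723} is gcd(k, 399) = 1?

Prime factors of 399: 3, 7, 19. Count integers ≤ 3723 divisible by none of them.
By inclusion–exclusion: 3723 − ⌊3723/3⌋ − ⌊3723/7⌋ − ⌊3723/19⌋ + ⌊3723/21⌋ + ⌊3723/57⌋ + ⌊3723/133⌋ − ⌊3723/399⌋ = 2016.

2016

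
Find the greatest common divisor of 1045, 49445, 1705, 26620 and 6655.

55

gcd(1045, 49445): 49445 = 47·1045 + 330; 1045 = 3·330 + 55; 330 = 6·55 + 0 → 55
gcd(55, 1705): 1705 = 31·55 + 0 → 55
gcd(55, 26620): 26620 = 484·55 + 0 → 55
gcd(55, 6655): 6655 = 121·55 + 0 → 55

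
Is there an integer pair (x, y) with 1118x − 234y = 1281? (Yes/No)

No

gcd(1118, 234): 1118 = 4·234 + 182; 234 = 1·182 + 52; 182 = 3·52 + 26; 52 = 2·26 + 0 → 26
26 does not divide 1281, so a solution does not exist.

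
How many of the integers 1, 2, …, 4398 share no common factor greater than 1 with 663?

663 = 3·13·17. Inclusion–exclusion on these primes:
4398 − ⌊4398/3⌋ − ⌊4398/13⌋ − ⌊4398/17⌋ + ⌊4398/39⌋ + ⌊4398/51⌋ + ⌊4398/221⌋ − ⌊4398/663⌋ = 2547

2547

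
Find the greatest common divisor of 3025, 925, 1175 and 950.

gcd(3025, 925): 3025 = 3·925 + 250; 925 = 3·250 + 175; 250 = 1·175 + 75; 175 = 2·75 + 25; 75 = 3·25 + 0 → 25
gcd(25, 1175): 1175 = 47·25 + 0 → 25
gcd(25, 950): 950 = 38·25 + 0 → 25

25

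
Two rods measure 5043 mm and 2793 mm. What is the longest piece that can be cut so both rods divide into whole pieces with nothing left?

3

Euclid: 5043 = 1·2793 + 2250; 2793 = 1·2250 + 543; 2250 = 4·543 + 78; 543 = 6·78 + 75; 78 = 1·75 + 3; 75 = 25·3 + 0. Last nonzero remainder: 3.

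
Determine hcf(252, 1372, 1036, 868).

gcd(252, 1372): 1372 = 5·252 + 112; 252 = 2·112 + 28; 112 = 4·28 + 0 → 28
gcd(28, 1036): 1036 = 37·28 + 0 → 28
gcd(28, 868): 868 = 31·28 + 0 → 28

28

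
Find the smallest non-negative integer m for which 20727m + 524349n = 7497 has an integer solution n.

Euclid: 524349 = 25·20727 + 6174; 20727 = 3·6174 + 2205; 6174 = 2·2205 + 1764; 2205 = 1·1764 + 441; 1764 = 4·441 + 0 → gcd = 441; 7497 = 441·17.
Back-substitution yields 20727·(253) + 524349·(-10) = 441, so one solution is m = 253·17 = 4301, n = -10·17 = -170.
Solutions in m differ by 524349/441 = 1189; the one in [0, 1189) is 4301 mod 1189 = 734.

734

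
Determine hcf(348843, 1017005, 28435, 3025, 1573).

121

gcd(348843, 1017005): 1017005 = 2·348843 + 319319; 348843 = 1·319319 + 29524; 319319 = 10·29524 + 24079; 29524 = 1·24079 + 5445; 24079 = 4·5445 + 2299; 5445 = 2·2299 + 847; 2299 = 2·847 + 605; 847 = 1·605 + 242; 605 = 2·242 + 121; 242 = 2·121 + 0 → 121
gcd(121, 28435): 28435 = 235·121 + 0 → 121
gcd(121, 3025): 3025 = 25·121 + 0 → 121
gcd(121, 1573): 1573 = 13·121 + 0 → 121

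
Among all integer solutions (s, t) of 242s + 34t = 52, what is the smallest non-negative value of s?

Euclid: 242 = 7·34 + 4; 34 = 8·4 + 2; 4 = 2·2 + 0 → gcd = 2; 52 = 2·26.
Back-substitution yields 242·(-8) + 34·(57) = 2, so one solution is s = -8·26 = -208, t = 57·26 = 1482.
Solutions in s differ by 34/2 = 17; the one in [0, 17) is -208 mod 17 = 13.

13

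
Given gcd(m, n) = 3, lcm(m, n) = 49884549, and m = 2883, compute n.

51909

Using mn = gcd(m,n)·lcm(m,n) = 3·49884549 = 149653647, we get n = 149653647/2883 = 51909.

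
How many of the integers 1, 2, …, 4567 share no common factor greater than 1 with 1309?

3350

1309 = 7·11·17. Inclusion–exclusion on these primes:
4567 − ⌊4567/7⌋ − ⌊4567/11⌋ − ⌊4567/17⌋ + ⌊4567/77⌋ + ⌊4567/119⌋ + ⌊4567/187⌋ − ⌊4567/1309⌋ = 3350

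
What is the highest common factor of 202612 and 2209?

Euclid: 202612 = 91·2209 + 1593; 2209 = 1·1593 + 616; 1593 = 2·616 + 361; 616 = 1·361 + 255; 361 = 1·255 + 106; 255 = 2·106 + 43; 106 = 2·43 + 20; 43 = 2·20 + 3; 20 = 6·3 + 2; 3 = 1·2 + 1; 2 = 2·1 + 0. Last nonzero remainder: 1.

1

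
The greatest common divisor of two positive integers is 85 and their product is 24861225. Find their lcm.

292485

gcd·lcm = product, so lcm = 24861225/85 = 292485.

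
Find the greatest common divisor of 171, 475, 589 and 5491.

gcd(171, 475): 475 = 2·171 + 133; 171 = 1·133 + 38; 133 = 3·38 + 19; 38 = 2·19 + 0 → 19
gcd(19, 589): 589 = 31·19 + 0 → 19
gcd(19, 5491): 5491 = 289·19 + 0 → 19

19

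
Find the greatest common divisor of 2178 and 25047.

1089

Euclid: 25047 = 11·2178 + 1089; 2178 = 2·1089 + 0. Last nonzero remainder: 1089.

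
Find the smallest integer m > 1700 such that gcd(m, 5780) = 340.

gcd(m, 5780) = 340 forces 340 | m; write m = 340s. Then gcd(340s, 340·17) = 340·gcd(s, 17), so need gcd(s, 17) = 1.
340s > 1700 gives s ≥ 6. The least s ≥ 6 coprime to 17 is 6, so m = 340·6 = 2040.

2040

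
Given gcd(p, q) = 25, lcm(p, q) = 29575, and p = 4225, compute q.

175

p·q = gcd·lcm = 25·29575 = 739375, so q = 739375/4225 = 175.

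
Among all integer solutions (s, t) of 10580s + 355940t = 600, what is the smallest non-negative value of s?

14130

Reduce mod 355940: 10580s ≡ 600 (mod 355940). With g = gcd(10580, 355940) = 20 dividing 600, divide through: 529s ≡ 30 (mod 17797).
Since gcd(529, 17797) = 1, s ≡ 30·(529)⁻¹ ≡ 14130 (mod 17797). Smallest non-negative: 14130.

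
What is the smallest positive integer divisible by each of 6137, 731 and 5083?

78903409

6137 = 17 · 19²; 731 = 17 · 43; 5083 = 13 · 17 · 23
lcm takes max exponent of each prime: 13 · 17 · 19² · 23 · 43 = 78903409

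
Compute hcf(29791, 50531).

1

29791 = 31³
50531 = 13³ · 23
Common: 1 = 1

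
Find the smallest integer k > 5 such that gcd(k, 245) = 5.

gcd(k, 245) = 5 forces 5 | k; write k = 5s. Then gcd(5s, 5·49) = 5·gcd(s, 49), so need gcd(s, 49) = 1.
5s > 5 gives s ≥ 2. The least s ≥ 2 coprime to 49 is 2, so k = 5·2 = 10.

10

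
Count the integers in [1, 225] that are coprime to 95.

95 = 5·19. Inclusion–exclusion on these primes:
225 − ⌊225/5⌋ − ⌊225/19⌋ + ⌊225/95⌋ = 171

171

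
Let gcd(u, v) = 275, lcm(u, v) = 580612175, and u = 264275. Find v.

604175

Using uv = gcd(u,v)·lcm(u,v) = 275·580612175 = 159668348125, we get v = 159668348125/264275 = 604175.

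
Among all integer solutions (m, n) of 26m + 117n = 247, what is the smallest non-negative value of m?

5

Euclid: 117 = 4·26 + 13; 26 = 2·13 + 0 → gcd = 13; 247 = 13·19.
Back-substitution yields 26·(-4) + 117·(1) = 13, so one solution is m = -4·19 = -76, n = 1·19 = 19.
Solutions in m differ by 117/13 = 9; the one in [0, 9) is -76 mod 9 = 5.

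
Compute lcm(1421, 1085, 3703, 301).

1421 = 7² · 29; 1085 = 5 · 7 · 31; 3703 = 7 · 23²; 301 = 7 · 43
lcm takes max exponent of each prime: 5 · 7² · 23² · 29 · 31 · 43 = 5010140485

5010140485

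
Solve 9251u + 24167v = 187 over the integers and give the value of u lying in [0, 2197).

Euclid: 24167 = 2·9251 + 5665; 9251 = 1·5665 + 3586; 5665 = 1·3586 + 2079; 3586 = 1·2079 + 1507; 2079 = 1·1507 + 572; 1507 = 2·572 + 363; 572 = 1·363 + 209; 363 = 1·209 + 154; 209 = 1·154 + 55; 154 = 2·55 + 44; 55 = 1·44 + 11; 44 = 4·11 + 0 → gcd = 11; 187 = 11·17.
Back-substitution yields 9251·(-465) + 24167·(178) = 11, so one solution is u = -465·17 = -7905, v = 178·17 = 3026.
Solutions in u differ by 24167/11 = 2197; the one in [0, 2197) is -7905 mod 2197 = 883.

883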